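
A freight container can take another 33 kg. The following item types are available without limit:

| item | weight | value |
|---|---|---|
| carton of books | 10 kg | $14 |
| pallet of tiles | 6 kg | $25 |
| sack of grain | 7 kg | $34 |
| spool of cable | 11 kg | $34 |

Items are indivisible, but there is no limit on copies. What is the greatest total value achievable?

$152

Best value-per-unit is sack of grain at 34/7; filling with it alone gives 4×34 = 136.
Optimal mix: 2×pallet of tiles + 3×sack of grain → weight 33, value 152.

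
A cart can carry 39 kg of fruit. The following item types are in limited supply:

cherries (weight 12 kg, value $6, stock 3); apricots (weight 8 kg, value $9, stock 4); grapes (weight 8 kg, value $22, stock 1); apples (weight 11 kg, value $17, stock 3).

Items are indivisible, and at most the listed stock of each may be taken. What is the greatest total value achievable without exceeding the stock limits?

$65

Top feasible selections:
- 1×apricots + 1×grapes + 2×apples: weight 38, value 65
- 2×apricots + 1×grapes + 1×apples: weight 35, value 57
- 1×grapes + 2×apples: weight 30, value 56
- 1×cherries + 1×apricots + 1×grapes + 1×apples: weight 39, value 54
Best: $65.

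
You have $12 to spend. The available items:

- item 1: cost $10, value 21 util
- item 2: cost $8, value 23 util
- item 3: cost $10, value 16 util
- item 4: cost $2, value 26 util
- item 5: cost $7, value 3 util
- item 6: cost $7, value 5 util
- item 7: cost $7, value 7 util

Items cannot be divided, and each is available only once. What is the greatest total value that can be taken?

49 util

Check high-value combinations within $12:
- item 2+item 4: cost 8+2=10, value 23+26=49
- item 1+item 4: cost 10+2=12, value 21+26=47
- item 3+item 4: cost 10+2=12, value 16+26=42
Best: 49 util.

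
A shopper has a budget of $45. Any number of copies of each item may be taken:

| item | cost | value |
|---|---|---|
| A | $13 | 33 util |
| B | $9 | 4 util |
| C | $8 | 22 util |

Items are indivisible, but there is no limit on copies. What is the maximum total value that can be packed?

Best value-per-unit is C at 22/8; filling with it alone gives 5×22 = 110.
Optimal mix: 1×A + 4×C → cost 45, value 121.

121 util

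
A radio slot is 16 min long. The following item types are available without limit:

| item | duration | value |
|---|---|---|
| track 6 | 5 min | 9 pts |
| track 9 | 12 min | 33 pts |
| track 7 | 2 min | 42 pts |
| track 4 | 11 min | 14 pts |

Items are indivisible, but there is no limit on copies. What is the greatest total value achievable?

Best value-per-unit is track 7 at 42/2, and filling with it alone uses duration 8×2=16. No mix of the others beats 8×42 = 336.

336 pts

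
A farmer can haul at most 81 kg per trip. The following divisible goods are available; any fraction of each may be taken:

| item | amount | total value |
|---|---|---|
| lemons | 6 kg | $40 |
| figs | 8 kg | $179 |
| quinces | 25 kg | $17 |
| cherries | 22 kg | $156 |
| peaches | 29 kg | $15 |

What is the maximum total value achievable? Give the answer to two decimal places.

Take in order of value per unit:
- figs (179/8 per unit): all 8 → value 179, running total 179.00
- cherries (156/22 per unit): all 22 → value 156, running total 335.00
- lemons (40/6 per unit): all 6 → value 40, running total 375.00
- quinces (17/25 per unit): all 25 → value 17, running total 392.00
- peaches (15/29 per unit): 20 of 29 → value 20×15/29 = 10.3448, running total 402.34
Total 402.34.

402.34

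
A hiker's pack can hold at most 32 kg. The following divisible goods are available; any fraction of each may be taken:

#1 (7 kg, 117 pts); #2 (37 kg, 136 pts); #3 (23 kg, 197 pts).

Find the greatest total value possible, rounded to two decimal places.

Take in order of value per unit:
- #1 (117/7 per unit): all 7 → value 117, running total 117.00
- #3 (197/23 per unit): all 23 → value 197, running total 314.00
- #2 (136/37 per unit): 2 of 37 → value 2×136/37 = 7.3514, running total 321.35
Total 321.35.

321.35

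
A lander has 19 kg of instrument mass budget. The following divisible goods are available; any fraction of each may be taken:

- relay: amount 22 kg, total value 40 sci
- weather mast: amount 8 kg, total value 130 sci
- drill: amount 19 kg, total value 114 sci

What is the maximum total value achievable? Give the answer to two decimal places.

Take in order of value per unit:
- weather mast (130/8 per unit): all 8 → value 130, running total 130.00
- drill (114/19 per unit): 11 of 19 → value 11×114/19 = 66.0000, running total 196.00
Total 196.00.

196.00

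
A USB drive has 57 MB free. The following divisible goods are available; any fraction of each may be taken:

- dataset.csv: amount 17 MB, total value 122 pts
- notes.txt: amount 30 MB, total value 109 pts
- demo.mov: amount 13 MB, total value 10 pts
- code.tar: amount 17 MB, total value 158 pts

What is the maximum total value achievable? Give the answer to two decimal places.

Take in order of value per unit:
- code.tar (158/17 per unit): all 17 → value 158, running total 158.00
- dataset.csv (122/17 per unit): all 17 → value 122, running total 280.00
- notes.txt (109/30 per unit): 23 of 30 → value 23×109/30 = 83.5667, running total 363.57
Total 363.57.

363.57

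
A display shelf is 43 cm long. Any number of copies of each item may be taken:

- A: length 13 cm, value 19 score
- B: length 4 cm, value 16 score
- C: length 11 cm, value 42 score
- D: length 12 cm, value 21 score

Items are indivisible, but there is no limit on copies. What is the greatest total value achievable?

170 score

Best value-per-unit is B at 16/4; filling with it alone gives 10×16 = 160.
Optimal mix: 8×B + 1×C → length 43, value 170.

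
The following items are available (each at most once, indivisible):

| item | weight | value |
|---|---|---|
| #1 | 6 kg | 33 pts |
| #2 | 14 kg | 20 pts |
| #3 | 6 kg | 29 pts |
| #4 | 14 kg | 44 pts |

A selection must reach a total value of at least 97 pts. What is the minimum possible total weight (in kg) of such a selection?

26

Subsets with value ≥ 97, sorted by total weight:
- #1+#3+#4: weight 26, value 106
- #1+#2+#4: weight 34, value 97
Minimum weight: 26 kg.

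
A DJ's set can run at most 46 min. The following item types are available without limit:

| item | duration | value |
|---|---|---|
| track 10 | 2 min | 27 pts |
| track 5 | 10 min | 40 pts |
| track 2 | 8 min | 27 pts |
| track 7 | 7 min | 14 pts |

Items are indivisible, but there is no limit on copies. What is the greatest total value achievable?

621 pts

Best value-per-unit is track 10 at 27/2, and filling with it alone uses duration 23×2=46. No mix of the others beats 23×27 = 621.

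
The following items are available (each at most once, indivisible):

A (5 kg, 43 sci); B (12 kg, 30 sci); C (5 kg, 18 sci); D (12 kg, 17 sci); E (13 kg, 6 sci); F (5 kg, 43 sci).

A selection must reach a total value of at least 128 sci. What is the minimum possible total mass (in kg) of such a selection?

Subsets with value ≥ 128, sorted by total mass:
- A+B+C+F: mass 27, value 134
- A+B+D+F: mass 34, value 133
- A+B+C+D+F: mass 39, value 151
Minimum mass: 27 kg.

27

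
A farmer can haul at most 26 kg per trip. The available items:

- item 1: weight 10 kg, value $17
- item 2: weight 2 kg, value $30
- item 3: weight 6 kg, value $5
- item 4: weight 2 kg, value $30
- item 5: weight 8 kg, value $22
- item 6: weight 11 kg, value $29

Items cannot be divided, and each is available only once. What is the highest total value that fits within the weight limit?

$111

Check high-value combinations within 26 kg:
- item 2+item 4+item 5+item 6: weight 2+2+8+11=23, value 30+30+22+29=111
- item 1+item 2+item 4+item 6: weight 10+2+2+11=25, value 17+30+30+29=106
- item 1+item 2+item 4+item 5: weight 10+2+2+8=22, value 17+30+30+22=99
Best: $111.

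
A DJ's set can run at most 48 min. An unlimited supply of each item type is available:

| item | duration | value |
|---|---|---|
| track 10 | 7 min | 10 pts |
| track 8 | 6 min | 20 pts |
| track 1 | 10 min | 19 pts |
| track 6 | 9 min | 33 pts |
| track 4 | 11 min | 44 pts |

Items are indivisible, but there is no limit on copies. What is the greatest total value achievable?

Best value-per-unit is track 4 at 44/11; filling with it alone gives 4×44 = 176.
Optimal mix: 1×track 8 + 1×track 6 + 3×track 4 → duration 48, value 185.

185 pts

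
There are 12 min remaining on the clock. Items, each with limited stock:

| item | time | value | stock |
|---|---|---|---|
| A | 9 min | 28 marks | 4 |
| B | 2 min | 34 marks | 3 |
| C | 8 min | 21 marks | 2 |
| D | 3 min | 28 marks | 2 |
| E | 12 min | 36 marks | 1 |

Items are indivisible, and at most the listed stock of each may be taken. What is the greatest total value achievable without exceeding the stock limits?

158 marks

Best selections within time 12 and stock limits:
- 3×B + 2×D: time 12, value 158
- 3×B + 1×D: time 9, value 130
- 2×B + 2×D: time 10, value 124
Best: 158 marks.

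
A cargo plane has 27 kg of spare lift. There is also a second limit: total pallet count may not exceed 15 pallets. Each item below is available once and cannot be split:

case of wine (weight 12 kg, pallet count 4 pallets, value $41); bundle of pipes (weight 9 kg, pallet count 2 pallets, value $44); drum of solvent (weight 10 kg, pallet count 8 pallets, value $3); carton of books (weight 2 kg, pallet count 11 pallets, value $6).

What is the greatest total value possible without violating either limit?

$85

Feasible sets respecting both limits:
- case of wine+bundle of pipes: weight 21, pallet count 6, value 85
- bundle of pipes+carton of books: weight 11, pallet count 13, value 50
- bundle of pipes+drum of solvent: weight 19, pallet count 10, value 47
Best: $85.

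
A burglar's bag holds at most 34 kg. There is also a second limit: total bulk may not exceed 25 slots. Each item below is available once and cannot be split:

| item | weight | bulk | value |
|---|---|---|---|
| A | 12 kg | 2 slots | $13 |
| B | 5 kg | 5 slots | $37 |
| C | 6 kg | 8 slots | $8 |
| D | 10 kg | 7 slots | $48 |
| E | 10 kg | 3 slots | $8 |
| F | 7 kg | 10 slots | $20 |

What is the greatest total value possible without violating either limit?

$118

Feasible sets respecting both limits:
- A+B+D+F: weight 34, bulk 24, value 118
- B+D+E+F: weight 32, bulk 25, value 113
- A+B+C+D: weight 33, bulk 22, value 106
- B+D+F: weight 22, bulk 22, value 105
Best: $118.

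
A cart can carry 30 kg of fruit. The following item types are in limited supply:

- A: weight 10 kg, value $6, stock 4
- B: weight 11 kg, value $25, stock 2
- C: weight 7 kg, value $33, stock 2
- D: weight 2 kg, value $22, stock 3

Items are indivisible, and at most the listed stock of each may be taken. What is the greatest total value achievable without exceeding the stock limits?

Best selections within weight 30 and stock limits:
- 1×A + 2×C + 3×D: weight 30, value 138
- 1×B + 2×C + 2×D: weight 29, value 135
- 2×C + 3×D: weight 20, value 132
- 1×B + 1×C + 3×D: weight 24, value 124
Best: $138.

$138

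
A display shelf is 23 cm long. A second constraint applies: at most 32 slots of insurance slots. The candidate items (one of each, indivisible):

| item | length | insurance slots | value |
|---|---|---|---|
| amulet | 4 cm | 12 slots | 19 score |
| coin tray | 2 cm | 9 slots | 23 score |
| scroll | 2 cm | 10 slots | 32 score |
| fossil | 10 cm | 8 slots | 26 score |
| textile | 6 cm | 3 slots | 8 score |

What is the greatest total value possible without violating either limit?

Feasible sets respecting both limits:
- coin tray+scroll+fossil+textile: length 20, insurance slots 30, value 89
- coin tray+scroll+fossil: length 14, insurance slots 27, value 81
- amulet+scroll+fossil: length 16, insurance slots 30, value 77
Best: 89 score.

89 score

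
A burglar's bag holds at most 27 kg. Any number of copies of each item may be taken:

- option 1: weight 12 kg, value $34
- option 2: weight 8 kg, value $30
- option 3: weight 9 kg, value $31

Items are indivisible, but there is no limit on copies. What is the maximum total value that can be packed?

Best value-per-unit is option 2 at 30/8; filling with it alone gives 3×30 = 90.
Optimal mix: 3×option 3 → weight 27, value 93.

$93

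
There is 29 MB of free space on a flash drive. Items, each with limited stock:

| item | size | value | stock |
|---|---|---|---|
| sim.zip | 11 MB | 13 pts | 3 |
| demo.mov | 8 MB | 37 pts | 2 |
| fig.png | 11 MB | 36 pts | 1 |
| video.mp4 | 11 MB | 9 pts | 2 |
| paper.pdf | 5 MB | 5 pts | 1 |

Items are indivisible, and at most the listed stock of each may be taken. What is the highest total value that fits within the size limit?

Top feasible selections:
- 2×demo.mov + 1×fig.png: size 27, value 110
- 1×sim.zip + 2×demo.mov: size 27, value 87
- 2×demo.mov + 1×video.mp4: size 27, value 83
Best: 110 pts.

110 pts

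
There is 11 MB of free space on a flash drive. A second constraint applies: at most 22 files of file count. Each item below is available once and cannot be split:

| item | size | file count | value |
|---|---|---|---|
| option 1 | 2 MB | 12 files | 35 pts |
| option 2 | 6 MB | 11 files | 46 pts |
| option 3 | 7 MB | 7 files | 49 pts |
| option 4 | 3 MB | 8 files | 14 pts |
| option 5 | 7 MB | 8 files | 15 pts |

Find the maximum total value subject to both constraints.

Feasible sets respecting both limits:
- option 1+option 3: size 9, file count 19, value 84
- option 3+option 4: size 10, file count 15, value 63
- option 2+option 4: size 9, file count 19, value 60
- option 1+option 5: size 9, file count 20, value 50
Best: 84 pts.

84 pts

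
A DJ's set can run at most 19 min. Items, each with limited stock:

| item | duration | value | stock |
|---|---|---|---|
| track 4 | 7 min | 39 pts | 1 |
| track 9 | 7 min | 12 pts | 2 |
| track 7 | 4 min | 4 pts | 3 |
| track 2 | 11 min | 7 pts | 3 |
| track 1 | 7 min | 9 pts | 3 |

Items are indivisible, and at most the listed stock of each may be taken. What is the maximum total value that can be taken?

Best selections within duration 19 and stock limits:
- 1×track 4 + 1×track 9 + 1×track 7: duration 18, value 55
- 1×track 4 + 1×track 7 + 1×track 1: duration 18, value 52
- 1×track 4 + 1×track 9: duration 14, value 51
Best: 55 pts.

55 pts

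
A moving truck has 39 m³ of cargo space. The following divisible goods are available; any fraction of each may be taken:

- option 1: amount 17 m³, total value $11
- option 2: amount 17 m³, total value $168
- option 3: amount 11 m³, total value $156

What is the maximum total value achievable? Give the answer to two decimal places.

Take in order of value per unit:
- option 3 (156/11 per unit): all 11 → value 156, running total 156.00
- option 2 (168/17 per unit): all 17 → value 168, running total 324.00
- option 1 (11/17 per unit): 11 of 17 → value 11×11/17 = 7.1176, running total 331.12
Total 331.12.

331.12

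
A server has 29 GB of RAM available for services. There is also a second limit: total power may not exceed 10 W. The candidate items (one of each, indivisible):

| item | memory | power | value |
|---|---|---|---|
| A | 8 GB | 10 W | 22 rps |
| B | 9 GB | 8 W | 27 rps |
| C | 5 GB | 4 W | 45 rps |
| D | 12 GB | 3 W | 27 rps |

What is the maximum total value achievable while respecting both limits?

72 rps

Feasible sets respecting both limits:
- C+D: memory 17, power 7, value 72
- C: memory 5, power 4, value 45
- B: memory 9, power 8, value 27
Best: 72 rps.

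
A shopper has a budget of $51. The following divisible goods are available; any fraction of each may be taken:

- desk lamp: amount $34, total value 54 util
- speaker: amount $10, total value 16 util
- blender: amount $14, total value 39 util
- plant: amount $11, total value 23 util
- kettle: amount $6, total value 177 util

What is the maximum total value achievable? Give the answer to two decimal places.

270.88

Take in order of value per unit:
- kettle (177/6 per unit): all 6 → value 177, running total 177.00
- blender (39/14 per unit): all 14 → value 39, running total 216.00
- plant (23/11 per unit): all 11 → value 23, running total 239.00
- speaker (16/10 per unit): all 10 → value 16, running total 255.00
- desk lamp (54/34 per unit): 10 of 34 → value 10×54/34 = 15.8824, running total 270.88
Total 270.88.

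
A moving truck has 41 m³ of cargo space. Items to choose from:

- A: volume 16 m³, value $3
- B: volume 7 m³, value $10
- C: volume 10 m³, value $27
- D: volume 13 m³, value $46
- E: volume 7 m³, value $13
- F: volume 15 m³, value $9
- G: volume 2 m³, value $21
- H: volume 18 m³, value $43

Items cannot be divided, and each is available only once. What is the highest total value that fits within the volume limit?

$123

This is a 0/1 knapsack; check combinations near the capacity.
- D+E+G+H: volume 13+7+2+18=40, value 46+13+21+43=123
- B+D+G+H: volume 7+13+2+18=40, value 10+46+21+43=120
- B+C+D+E+G: volume 7+10+13+7+2=39, value 10+27+46+13+21=117
- C+D+H: volume 10+13+18=41, value 27+46+43=116
Best: $123.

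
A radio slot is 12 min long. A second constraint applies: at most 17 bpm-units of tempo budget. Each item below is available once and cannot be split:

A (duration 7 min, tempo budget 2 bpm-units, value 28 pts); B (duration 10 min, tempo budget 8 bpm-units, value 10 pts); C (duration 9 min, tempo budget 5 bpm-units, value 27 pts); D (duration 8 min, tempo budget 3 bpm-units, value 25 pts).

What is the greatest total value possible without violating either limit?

Feasible sets respecting both limits:
- A: duration 7, tempo budget 2, value 28
- C: duration 9, tempo budget 5, value 27
- D: duration 8, tempo budget 3, value 25
- B: duration 10, tempo budget 8, value 10
Best: 28 pts.

28 pts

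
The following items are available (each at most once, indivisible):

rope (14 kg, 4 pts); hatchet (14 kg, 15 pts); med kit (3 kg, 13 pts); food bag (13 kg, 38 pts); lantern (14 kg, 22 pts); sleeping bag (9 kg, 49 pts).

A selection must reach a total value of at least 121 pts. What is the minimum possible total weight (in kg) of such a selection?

39

Subsets with value ≥ 121, sorted by total weight:
- med kit+food bag+lantern+sleeping bag: weight 39, value 122
- hatchet+food bag+lantern+sleeping bag: weight 50, value 124
Minimum weight: 39 kg.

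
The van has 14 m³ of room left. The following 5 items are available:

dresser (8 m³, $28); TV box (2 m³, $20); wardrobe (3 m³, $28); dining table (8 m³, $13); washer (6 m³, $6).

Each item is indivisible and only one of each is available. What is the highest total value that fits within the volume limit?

This is a 0/1 knapsack; check combinations near the capacity.
- dresser+TV box+wardrobe: volume 8+2+3=13, value 28+20+28=76
- TV box+wardrobe+dining table: volume 2+3+8=13, value 20+28+13=61
- dresser+wardrobe: volume 8+3=11, value 28+28=56
Best: $76.

$76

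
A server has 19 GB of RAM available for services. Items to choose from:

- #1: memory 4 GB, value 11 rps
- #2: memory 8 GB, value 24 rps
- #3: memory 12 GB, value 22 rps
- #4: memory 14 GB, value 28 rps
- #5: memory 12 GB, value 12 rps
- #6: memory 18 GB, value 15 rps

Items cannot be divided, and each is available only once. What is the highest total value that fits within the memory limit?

39 rps

Check high-value combinations within 19 GB:
- #1+#4: memory 4+14=18, value 11+28=39
- #1+#2: memory 4+8=12, value 11+24=35
- #1+#3: memory 4+12=16, value 11+22=33
- #4: memory 14, value 28
Best: 39 rps.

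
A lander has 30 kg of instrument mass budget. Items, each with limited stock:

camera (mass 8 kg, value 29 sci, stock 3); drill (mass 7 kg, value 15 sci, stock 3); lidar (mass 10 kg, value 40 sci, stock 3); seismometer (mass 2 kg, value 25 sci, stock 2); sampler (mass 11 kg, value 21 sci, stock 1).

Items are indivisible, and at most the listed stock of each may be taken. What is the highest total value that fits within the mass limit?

Best selections within mass 30 and stock limits:
- 2×camera + 1×lidar + 2×seismometer: mass 30, value 148
- 3×camera + 2×seismometer: mass 28, value 137
Best: 148 sci.

148 sci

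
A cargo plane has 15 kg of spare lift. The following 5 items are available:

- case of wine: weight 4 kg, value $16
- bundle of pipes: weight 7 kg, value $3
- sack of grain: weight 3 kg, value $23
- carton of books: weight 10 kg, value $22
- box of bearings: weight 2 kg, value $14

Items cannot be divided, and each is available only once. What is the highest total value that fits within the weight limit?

$59

This is a 0/1 knapsack; check combinations near the capacity.
- sack of grain+carton of books+box of bearings: weight 3+10+2=15, value 23+22+14=59
- case of wine+sack of grain+box of bearings: weight 4+3+2=9, value 16+23+14=53
- sack of grain+carton of books: weight 3+10=13, value 23+22=45
- case of wine+bundle of pipes+sack of grain: weight 4+7+3=14, value 16+3+23=42
Best: $59.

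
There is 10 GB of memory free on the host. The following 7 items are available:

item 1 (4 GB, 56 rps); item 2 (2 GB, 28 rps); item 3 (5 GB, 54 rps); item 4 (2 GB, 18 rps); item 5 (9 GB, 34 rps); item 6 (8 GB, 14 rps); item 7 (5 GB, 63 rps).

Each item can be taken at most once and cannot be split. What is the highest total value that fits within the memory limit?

119 rps

This is a 0/1 knapsack; check combinations near the capacity.
- item 1+item 7: memory 4+5=9, value 56+63=119
- item 3+item 7: memory 5+5=10, value 54+63=117
- item 1+item 3: memory 4+5=9, value 56+54=110
Best: 119 rps.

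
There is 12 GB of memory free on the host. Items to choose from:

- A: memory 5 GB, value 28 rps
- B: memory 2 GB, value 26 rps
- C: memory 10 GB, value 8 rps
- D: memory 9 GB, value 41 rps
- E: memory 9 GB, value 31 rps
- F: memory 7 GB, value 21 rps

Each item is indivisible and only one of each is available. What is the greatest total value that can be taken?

67 rps

Check high-value combinations within 12 GB:
- B+D: memory 2+9=11, value 26+41=67
- B+E: memory 2+9=11, value 26+31=57
- A+B: memory 5+2=7, value 28+26=54
Best: 67 rps.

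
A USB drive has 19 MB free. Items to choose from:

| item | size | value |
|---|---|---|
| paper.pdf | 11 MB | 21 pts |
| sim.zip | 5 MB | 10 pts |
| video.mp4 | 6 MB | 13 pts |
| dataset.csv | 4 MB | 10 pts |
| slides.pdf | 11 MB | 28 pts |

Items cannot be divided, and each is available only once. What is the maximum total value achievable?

41 pts

Check high-value combinations within 19 MB:
- video.mp4+slides.pdf: size 6+11=17, value 13+28=41
- dataset.csv+slides.pdf: size 4+11=15, value 10+28=38
- sim.zip+slides.pdf: size 5+11=16, value 10+28=38
- paper.pdf+video.mp4: size 11+6=17, value 21+13=34
- sim.zip+video.mp4+dataset.csv: size 5+6+4=15, value 10+13+10=33
Best: 41 pts.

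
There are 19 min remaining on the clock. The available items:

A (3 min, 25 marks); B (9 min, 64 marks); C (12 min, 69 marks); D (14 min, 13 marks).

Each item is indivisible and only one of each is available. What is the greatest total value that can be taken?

Check high-value combinations within 19 min:
- A+C: time 3+12=15, value 25+69=94
- A+B: time 3+9=12, value 25+64=89
- C: time 12, value 69
- B: time 9, value 64
- A+D: time 3+14=17, value 25+13=38
Best: 94 marks.

94 marks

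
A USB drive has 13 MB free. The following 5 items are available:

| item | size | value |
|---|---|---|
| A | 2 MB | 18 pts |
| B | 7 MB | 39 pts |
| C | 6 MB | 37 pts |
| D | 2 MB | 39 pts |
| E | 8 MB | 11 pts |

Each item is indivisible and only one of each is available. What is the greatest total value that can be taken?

Check high-value combinations within 13 MB:
- A+B+D: size 2+7+2=11, value 18+39+39=96
- A+C+D: size 2+6+2=10, value 18+37+39=94
- B+D: size 7+2=9, value 39+39=78
Best: 96 pts.

96 pts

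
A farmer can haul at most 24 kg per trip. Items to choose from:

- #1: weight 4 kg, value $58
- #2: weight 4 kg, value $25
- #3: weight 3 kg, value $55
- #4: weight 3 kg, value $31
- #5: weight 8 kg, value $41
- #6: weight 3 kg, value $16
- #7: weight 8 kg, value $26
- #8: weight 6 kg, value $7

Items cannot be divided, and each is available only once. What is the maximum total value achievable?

This is a 0/1 knapsack; check combinations near the capacity.
- #1+#2+#3+#4+#5: weight 4+4+3+3+8=22, value 58+25+55+31+41=210
- #1+#3+#4+#5+#6: weight 4+3+3+8+3=21, value 58+55+31+41+16=201
- #1+#2+#3+#5+#6: weight 4+4+3+8+3=22, value 58+25+55+41+16=195
- #1+#2+#3+#4+#7: weight 4+4+3+3+8=22, value 58+25+55+31+26=195
- #1+#2+#3+#4+#6+#8: weight 4+4+3+3+3+6=23, value 58+25+55+31+16+7=192
Best: $210.

$210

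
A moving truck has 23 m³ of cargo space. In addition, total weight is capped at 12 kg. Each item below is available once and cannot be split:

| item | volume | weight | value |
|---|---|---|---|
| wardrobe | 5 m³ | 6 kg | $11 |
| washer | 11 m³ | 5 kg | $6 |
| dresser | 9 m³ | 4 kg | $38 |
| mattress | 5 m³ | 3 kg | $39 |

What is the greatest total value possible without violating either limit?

$77

Feasible sets respecting both limits:
- dresser+mattress: volume 14, weight 7, value 77
- wardrobe+mattress: volume 10, weight 9, value 50
- wardrobe+dresser: volume 14, weight 10, value 49
- washer+mattress: volume 16, weight 8, value 45
Best: $77.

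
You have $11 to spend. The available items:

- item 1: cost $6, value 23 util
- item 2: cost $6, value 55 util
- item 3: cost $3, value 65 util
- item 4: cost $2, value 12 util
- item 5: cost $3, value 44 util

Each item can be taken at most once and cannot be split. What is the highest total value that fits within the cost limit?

This is a 0/1 knapsack; check combinations near the capacity.
- item 2+item 3+item 4: cost 6+3+2=11, value 55+65+12=132
- item 3+item 4+item 5: cost 3+2+3=8, value 65+12+44=121
- item 2+item 3: cost 6+3=9, value 55+65=120
- item 2+item 4+item 5: cost 6+2+3=11, value 55+12+44=111
Best: 132 util.

132 util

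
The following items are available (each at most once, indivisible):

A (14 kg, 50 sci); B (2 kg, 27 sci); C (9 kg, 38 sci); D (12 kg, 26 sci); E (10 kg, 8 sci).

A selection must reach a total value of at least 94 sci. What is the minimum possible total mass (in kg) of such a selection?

Subsets with value ≥ 94, sorted by total mass:
- A+B+C: mass 25, value 115
- A+B+D: mass 28, value 103
- B+C+D+E: mass 33, value 99
Minimum mass: 25 kg.

25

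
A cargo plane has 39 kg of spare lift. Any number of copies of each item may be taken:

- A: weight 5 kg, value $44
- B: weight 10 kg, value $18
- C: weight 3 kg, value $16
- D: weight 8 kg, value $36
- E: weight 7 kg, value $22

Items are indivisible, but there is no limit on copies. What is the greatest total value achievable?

$324

Best value-per-unit is A at 44/5; filling with it alone gives 7×44 = 308.
Optimal mix: 7×A + 1×C → weight 38, value 324.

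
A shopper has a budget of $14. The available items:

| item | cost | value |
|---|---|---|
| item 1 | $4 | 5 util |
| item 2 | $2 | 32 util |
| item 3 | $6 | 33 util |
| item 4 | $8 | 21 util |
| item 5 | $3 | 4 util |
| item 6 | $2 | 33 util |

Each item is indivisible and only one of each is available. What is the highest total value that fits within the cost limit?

This is a 0/1 knapsack; check combinations near the capacity.
- item 1+item 2+item 3+item 6: cost 4+2+6+2=14, value 5+32+33+33=103
- item 2+item 3+item 5+item 6: cost 2+6+3+2=13, value 32+33+4+33=102
- item 2+item 3+item 6: cost 2+6+2=10, value 32+33+33=98
- item 2+item 4+item 6: cost 2+8+2=12, value 32+21+33=86
- item 1+item 2+item 5+item 6: cost 4+2+3+2=11, value 5+32+4+33=74
Best: 103 util.

103 util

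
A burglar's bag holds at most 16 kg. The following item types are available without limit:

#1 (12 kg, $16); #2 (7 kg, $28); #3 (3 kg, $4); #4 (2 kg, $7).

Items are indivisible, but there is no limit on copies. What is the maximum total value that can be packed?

$63

Best value-per-unit is #2 at 28/7; filling with it alone gives 2×28 = 56.
Optimal mix: 2×#2 + 1×#4 → weight 16, value 63.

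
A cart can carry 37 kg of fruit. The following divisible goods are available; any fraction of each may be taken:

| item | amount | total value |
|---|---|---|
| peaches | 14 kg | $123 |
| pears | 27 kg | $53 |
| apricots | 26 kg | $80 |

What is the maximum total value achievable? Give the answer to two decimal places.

193.77

Take in order of value per unit:
- peaches (123/14 per unit): all 14 → value 123, running total 123.00
- apricots (80/26 per unit): 23 of 26 → value 23×80/26 = 70.7692, running total 193.77
Total 193.77.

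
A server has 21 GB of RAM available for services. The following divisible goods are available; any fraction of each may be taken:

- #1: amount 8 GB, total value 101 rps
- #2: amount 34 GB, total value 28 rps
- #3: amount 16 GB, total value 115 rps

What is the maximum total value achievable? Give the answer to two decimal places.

194.44

Take in order of value per unit:
- #1 (101/8 per unit): all 8 → value 101, running total 101.00
- #3 (115/16 per unit): 13 of 16 → value 13×115/16 = 93.4375, running total 194.44
Total 194.44.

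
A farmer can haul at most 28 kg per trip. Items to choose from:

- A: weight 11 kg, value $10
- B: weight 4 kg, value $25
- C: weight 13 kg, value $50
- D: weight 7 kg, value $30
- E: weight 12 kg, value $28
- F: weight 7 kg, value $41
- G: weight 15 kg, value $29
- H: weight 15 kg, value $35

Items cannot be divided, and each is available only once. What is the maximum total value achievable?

Check high-value combinations within 28 kg:
- C+D+F: weight 13+7+7=27, value 50+30+41=121
- B+C+F: weight 4+13+7=24, value 25+50+41=116
- B+C+D: weight 4+13+7=24, value 25+50+30=105
- B+F+H: weight 4+7+15=26, value 25+41+35=101
Best: $121.

$121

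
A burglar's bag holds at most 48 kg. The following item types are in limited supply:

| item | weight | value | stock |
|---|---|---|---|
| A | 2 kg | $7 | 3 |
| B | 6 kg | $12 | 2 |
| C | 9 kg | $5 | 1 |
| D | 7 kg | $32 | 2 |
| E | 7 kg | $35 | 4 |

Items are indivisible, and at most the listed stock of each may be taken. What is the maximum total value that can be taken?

Top feasible selections:
- 3×A + 2×D + 4×E: weight 48, value 225
- 2×A + 2×D + 4×E: weight 46, value 218
Best: $225.

$225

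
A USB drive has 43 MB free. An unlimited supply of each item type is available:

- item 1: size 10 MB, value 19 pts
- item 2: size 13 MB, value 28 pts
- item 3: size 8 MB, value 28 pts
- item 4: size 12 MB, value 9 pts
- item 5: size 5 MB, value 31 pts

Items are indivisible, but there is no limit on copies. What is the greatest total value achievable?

248 pts

Best value-per-unit is item 5 at 31/5, and filling with it alone uses size 8×5=40. No mix of the others beats 8×31 = 248.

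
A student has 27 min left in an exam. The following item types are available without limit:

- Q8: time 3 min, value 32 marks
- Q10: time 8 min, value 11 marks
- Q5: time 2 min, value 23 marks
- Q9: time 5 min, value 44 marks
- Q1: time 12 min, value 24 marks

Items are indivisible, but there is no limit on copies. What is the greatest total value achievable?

Best value-per-unit is Q5 at 23/2; filling with it alone gives 13×23 = 299.
Optimal mix: 1×Q8 + 12×Q5 → time 27, value 308.

308 marks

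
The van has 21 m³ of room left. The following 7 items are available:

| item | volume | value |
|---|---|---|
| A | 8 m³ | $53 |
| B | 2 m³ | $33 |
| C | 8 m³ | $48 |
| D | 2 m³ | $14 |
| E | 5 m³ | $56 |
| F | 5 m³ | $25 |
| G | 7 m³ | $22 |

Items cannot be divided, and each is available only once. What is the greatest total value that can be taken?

$167

This is a 0/1 knapsack; check combinations near the capacity.
- A+B+E+F: volume 8+2+5+5=20, value 53+33+56+25=167
- B+C+E+F: volume 2+8+5+5=20, value 33+48+56+25=162
- A+C+E: volume 8+8+5=21, value 53+48+56=157
Best: $167.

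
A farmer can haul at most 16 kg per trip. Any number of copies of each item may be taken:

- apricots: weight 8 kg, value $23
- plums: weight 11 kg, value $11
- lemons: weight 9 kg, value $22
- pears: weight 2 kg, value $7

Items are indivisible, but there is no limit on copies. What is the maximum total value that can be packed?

$56

Best value-per-unit is pears at 7/2, and filling with it alone uses weight 8×2=16. No mix of the others beats 8×7 = 56.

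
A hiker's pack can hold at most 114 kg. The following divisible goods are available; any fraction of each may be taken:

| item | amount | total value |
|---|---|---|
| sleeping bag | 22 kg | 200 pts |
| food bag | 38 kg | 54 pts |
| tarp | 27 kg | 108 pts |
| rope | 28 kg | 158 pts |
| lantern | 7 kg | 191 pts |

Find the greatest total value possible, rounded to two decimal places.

699.63

Take in order of value per unit:
- lantern (191/7 per unit): all 7 → value 191, running total 191.00
- sleeping bag (200/22 per unit): all 22 → value 200, running total 391.00
- rope (158/28 per unit): all 28 → value 158, running total 549.00
- tarp (108/27 per unit): all 27 → value 108, running total 657.00
- food bag (54/38 per unit): 30 of 38 → value 30×54/38 = 42.6316, running total 699.63
Total 699.63.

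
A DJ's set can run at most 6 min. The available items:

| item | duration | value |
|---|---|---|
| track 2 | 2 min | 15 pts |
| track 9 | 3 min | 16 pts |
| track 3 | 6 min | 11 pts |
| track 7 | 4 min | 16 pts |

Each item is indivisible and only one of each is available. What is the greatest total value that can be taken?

Check high-value combinations within 6 min:
- track 2+track 9: duration 2+3=5, value 15+16=31
- track 2+track 7: duration 2+4=6, value 15+16=31
- track 9: duration 3, value 16
- track 7: duration 4, value 16
Best: 31 pts.

31 pts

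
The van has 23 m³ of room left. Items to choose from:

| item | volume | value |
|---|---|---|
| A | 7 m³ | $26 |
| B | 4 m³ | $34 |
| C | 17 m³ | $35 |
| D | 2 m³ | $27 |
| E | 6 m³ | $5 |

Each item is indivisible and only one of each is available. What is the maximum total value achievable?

$96

Check high-value combinations within 23 m³:
- B+C+D: volume 4+17+2=23, value 34+35+27=96
- A+B+D+E: volume 7+4+2+6=19, value 26+34+27+5=92
- A+B+D: volume 7+4+2=13, value 26+34+27=87
- B+C: volume 4+17=21, value 34+35=69
Best: $96.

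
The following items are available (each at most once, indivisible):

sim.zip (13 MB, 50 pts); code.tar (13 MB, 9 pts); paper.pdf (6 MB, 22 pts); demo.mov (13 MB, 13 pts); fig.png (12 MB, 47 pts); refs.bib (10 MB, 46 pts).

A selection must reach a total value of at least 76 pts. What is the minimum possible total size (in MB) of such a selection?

Subsets with value ≥ 76, sorted by total size:
- fig.png+refs.bib: size 22, value 93
- sim.zip+refs.bib: size 23, value 96
- sim.zip+fig.png: size 25, value 97
Minimum size: 22 MB.

22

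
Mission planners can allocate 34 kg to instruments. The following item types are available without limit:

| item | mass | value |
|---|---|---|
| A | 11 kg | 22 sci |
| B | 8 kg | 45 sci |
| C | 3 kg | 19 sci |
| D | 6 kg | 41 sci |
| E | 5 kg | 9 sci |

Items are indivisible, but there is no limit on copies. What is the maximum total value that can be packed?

224 sci

Best value-per-unit is D at 41/6; filling with it alone gives 5×41 = 205.
Optimal mix: 1×C + 5×D → mass 33, value 224.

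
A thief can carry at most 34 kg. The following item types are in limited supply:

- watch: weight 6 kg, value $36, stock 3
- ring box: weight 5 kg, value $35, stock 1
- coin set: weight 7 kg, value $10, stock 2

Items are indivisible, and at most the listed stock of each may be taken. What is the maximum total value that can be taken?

Best selections within weight 34 and stock limits:
- 3×watch + 1×ring box + 1×coin set: weight 30, value 153
- 3×watch + 1×ring box: weight 23, value 143
Best: $153.

$153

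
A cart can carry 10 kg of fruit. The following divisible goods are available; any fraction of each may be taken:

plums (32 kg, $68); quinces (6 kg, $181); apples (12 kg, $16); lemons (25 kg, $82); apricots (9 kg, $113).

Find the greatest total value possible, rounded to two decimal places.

231.22

Take in order of value per unit:
- quinces (181/6 per unit): all 6 → value 181, running total 181.00
- apricots (113/9 per unit): 4 of 9 → value 4×113/9 = 50.2222, running total 231.22
Total 231.22.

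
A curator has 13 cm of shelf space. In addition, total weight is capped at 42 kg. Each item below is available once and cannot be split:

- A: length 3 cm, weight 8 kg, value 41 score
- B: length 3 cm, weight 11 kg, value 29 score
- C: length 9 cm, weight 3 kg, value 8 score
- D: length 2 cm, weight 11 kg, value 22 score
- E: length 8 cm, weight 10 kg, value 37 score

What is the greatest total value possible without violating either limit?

Feasible sets respecting both limits:
- A+D+E: length 13, weight 29, value 100
- A+B+D: length 8, weight 30, value 92
- B+D+E: length 13, weight 32, value 88
- A+E: length 11, weight 18, value 78
Best: 100 score.

100 score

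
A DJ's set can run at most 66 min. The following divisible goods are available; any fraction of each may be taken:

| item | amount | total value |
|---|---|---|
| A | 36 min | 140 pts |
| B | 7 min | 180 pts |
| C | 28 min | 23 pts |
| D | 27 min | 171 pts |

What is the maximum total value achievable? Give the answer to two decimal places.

Take in order of value per unit:
- B (180/7 per unit): all 7 → value 180, running total 180.00
- D (171/27 per unit): all 27 → value 171, running total 351.00
- A (140/36 per unit): 32 of 36 → value 32×140/36 = 124.4444, running total 475.44
Total 475.44.

475.44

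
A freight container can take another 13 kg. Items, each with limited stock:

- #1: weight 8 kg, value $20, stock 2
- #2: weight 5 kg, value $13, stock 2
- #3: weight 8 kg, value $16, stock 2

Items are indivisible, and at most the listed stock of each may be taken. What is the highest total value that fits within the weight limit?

$33

Best selections within weight 13 and stock limits:
- 1×#1 + 1×#2: weight 13, value 33
- 1×#2 + 1×#3: weight 13, value 29
- 2×#2: weight 10, value 26
- 1×#1: weight 8, value 20
Best: $33.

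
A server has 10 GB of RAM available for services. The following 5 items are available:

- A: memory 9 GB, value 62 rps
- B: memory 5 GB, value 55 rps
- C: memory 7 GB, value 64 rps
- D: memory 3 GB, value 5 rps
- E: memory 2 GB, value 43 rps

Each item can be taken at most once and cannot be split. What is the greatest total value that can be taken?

Check high-value combinations within 10 GB:
- C+E: memory 7+2=9, value 64+43=107
- B+D+E: memory 5+3+2=10, value 55+5+43=103
- B+E: memory 5+2=7, value 55+43=98
- C+D: memory 7+3=10, value 64+5=69
Best: 107 rps.

107 rps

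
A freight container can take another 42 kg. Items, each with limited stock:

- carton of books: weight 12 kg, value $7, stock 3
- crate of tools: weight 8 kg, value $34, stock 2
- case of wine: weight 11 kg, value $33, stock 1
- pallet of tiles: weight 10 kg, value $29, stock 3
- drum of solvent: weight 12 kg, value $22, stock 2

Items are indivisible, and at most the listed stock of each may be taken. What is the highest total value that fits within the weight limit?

Best selections within weight 42 and stock limits:
- 2×crate of tools + 1×case of wine + 1×pallet of tiles: weight 37, value 130
- 2×crate of tools + 2×pallet of tiles: weight 36, value 126
Best: $130.

$130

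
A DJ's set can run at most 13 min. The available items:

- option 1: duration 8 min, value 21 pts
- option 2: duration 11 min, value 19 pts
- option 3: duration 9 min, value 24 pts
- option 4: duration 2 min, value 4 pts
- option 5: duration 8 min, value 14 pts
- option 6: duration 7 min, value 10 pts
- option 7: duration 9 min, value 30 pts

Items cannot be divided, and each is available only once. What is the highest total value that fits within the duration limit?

This is a 0/1 knapsack; check combinations near the capacity.
- option 4+option 7: duration 2+9=11, value 4+30=34
- option 7: duration 9, value 30
- option 3+option 4: duration 9+2=11, value 24+4=28
- option 1+option 4: duration 8+2=10, value 21+4=25
Best: 34 pts.

34 pts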